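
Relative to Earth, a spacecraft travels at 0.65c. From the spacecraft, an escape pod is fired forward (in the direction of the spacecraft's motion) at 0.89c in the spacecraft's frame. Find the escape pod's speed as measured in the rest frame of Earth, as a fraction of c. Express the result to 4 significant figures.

0.9756c

Relativistic velocity addition: u = (u' + v)/(1 + u'v/c²), with u' = 0.89c and v = 0.65c.
Numerator: 0.89 + 0.65 = 1.54. Denominator: 1 + (0.89)(0.65) = 1.5785.
u = 1.54/1.5785 = 0.97561, so the speed is 0.9756c.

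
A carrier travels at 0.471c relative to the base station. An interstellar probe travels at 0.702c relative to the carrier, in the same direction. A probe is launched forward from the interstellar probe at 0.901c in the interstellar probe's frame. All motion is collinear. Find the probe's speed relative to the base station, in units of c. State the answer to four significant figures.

Apply u = (u'+v)/(1+u'v) twice. Probe in the carrier frame: (0.901+0.702)/(1+0.901·0.702) = 1.603/1.632502 = 0.98193c.
That velocity, transformed to the rest frame of the base station: (0.98193+0.471)/(1+0.98193·0.471) = 1.45293/1.46248903 = 0.99346c.

0.9935c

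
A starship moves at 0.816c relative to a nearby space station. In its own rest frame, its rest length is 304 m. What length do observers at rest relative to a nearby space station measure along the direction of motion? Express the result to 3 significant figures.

With β = 0.816, γ = 1/√(1 − 0.816²) = 1/√0.334144 = 1.7299.
Length contraction: L = L₀/γ = 304/1.7299 = 176 m.

176 m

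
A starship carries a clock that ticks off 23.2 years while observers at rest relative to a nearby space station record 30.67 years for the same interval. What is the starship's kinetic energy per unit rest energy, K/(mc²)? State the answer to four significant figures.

The time-dilation ratio gives γ = 30.67/23.2 = 1.32198.
K/(mc²) = γ − 1 = 1.32198 − 1 = 0.3220.

0.3220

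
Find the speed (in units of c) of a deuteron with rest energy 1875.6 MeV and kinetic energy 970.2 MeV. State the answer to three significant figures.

γ = 1 + K/(mc²) = 1 + 970.2/1875.6 = 1.5173.
β = √(1 − 1/γ²) = √(1 − 0.434367) = √0.565633 = 0.752.

0.752c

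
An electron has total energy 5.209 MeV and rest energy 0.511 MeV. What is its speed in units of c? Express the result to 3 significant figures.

γ = E/(mc²) = 5.209/0.511 = 10.194.
β = √(1 − 1/γ²) = √(1 − 0.00962301) = √0.99037699 = 0.995.

0.995c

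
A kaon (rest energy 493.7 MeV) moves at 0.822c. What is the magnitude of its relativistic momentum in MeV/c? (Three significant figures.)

713 MeV/c

With β = 0.822, γ = 1/√(1 − 0.822²) = 1/√0.324316 = 1.756.
Momentum: p = γβ·mc = 1.756 × 0.822 × 493.7 MeV/c = 713 MeV/c.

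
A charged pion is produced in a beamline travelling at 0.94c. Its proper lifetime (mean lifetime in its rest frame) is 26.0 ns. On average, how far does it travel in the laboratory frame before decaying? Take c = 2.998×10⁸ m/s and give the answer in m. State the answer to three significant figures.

21.5 m

Lorentz factor: γ = (1 − 0.8836)^(−1/2) = 2.9311.
Lab-frame lifetime: Δt = γτ = 2.9311 × 26.0 ns = 76.209 ns.
Distance: d = vΔt = 0.94 × 2.998×10⁸ m/s × 7.6209×10^-8 s = 21.5 m.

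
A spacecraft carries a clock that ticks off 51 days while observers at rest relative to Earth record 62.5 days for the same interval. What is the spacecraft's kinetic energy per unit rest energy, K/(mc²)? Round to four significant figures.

From Δt = γΔτ: γ = 62.5/51 = 1.22549.
Since K = (γ−1)mc², K/(mc²) = 1.22549 − 1 = 0.2255.

0.2255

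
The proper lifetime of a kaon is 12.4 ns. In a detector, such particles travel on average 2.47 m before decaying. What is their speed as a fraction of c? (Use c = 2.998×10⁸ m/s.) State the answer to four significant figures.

d = βγcτ ⇒ βγ = d/(cτ) = 2.470 m / (3.71752 m) = 0.66442.
β = (βγ)/√(1+(βγ)²) = 0.66442/√1.441454 = 0.5534.

0.5534c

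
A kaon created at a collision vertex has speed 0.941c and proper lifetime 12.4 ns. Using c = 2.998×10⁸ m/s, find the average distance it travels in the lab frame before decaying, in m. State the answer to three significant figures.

10.3 m

γ = 1/√(1 − β²) = 1/√(1 − 0.885481) = 1/√0.114519 = 1/0.338407 = 2.955.
Lab-frame lifetime: Δt = γτ = 2.955 × 12.4 ns = 36.642 ns.
Distance: d = vΔt = 0.941 × 2.998×10⁸ m/s × 3.6642×10^-8 s = 10.3 m.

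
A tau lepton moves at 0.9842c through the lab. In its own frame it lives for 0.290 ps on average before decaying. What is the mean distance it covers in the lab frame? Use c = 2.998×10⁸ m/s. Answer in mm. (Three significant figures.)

0.483 mm

Lorentz factor: γ = (1 − 0.96864964)^(−1/2) = 5.6478.
Lab-frame lifetime: Δt = γτ = 5.6478 × 0.290 ps = 1.6379 ps.
Distance: d = vΔt = 0.9842 × 2.998×10⁸ m/s × 1.6379×10^-12 s = 4.83×10^-4 m = 0.483 mm.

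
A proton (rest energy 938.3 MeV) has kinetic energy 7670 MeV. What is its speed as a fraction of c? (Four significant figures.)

0.9940c

K = (γ−1)mc², so γ = 1 + 7670/938.3 = 9.1744.
Then v/c = √(1 − γ⁻²) = √(1 − 0.0118808) = √0.9881192 = 0.9940.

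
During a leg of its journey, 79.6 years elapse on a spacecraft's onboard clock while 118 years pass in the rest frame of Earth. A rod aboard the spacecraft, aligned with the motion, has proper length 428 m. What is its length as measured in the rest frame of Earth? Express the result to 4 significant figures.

γ = Δt/Δτ = 118/79.6 = 1.48241.
The rod contracts by the same γ: 428 m / 1.48241 = 288.7 m.

288.7 m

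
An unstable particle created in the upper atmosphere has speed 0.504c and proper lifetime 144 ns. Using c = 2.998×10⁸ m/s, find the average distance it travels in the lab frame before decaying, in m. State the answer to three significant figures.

25.2 m

γ = 1/√(1 − β²) = 1/√(1 − 0.254016) = 1/√0.745984 = 1/0.863704 = 1.1578.
Lab-frame lifetime: Δt = γτ = 1.1578 × 144 ns = 166.72 ns.
Distance: d = vΔt = 0.504 × 2.998×10⁸ m/s × 1.6672×10^-7 s = 25.2 m.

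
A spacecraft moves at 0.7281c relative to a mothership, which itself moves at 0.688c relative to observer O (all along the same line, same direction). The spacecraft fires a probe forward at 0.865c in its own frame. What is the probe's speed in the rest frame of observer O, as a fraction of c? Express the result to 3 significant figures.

0.996c

Compose velocities in two stages. Stage 1 (into S'): u₁ = (0.865+0.7281)/(1+0.865×0.7281) = 0.97748.
Stage 2 (into S): u = (0.97748+0.688)/(1+0.97748×0.688) = 0.9958, so the speed is 0.996c.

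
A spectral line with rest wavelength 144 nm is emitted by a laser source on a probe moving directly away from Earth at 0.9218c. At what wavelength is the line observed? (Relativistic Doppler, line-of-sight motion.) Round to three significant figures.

714 nm

Relativistic Doppler for wavelength: λ_obs = λ_src · √((1+β)/(1−β)).
With β = 0.9218: factor = √(1.9218/0.0782) = 4.9574.
λ_obs = 144 × 4.9574 = 714 nm.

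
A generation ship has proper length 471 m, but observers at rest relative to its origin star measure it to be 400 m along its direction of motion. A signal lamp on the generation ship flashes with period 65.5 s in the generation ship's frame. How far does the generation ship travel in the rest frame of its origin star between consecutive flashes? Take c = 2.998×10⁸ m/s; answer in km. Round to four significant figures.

1.221×10^7 km

γ = L₀/L = 471/400 = 1.1775.
β = √(1 − 1/γ²) = 0.52798. Lab-frame period = γτ = 1.1775×65.5 s = 77.126 s. Distance = βc × γτ = 0.52798 × 2.998×10⁸ m/s × 77.126 s = 1.2208×10^10 m = 1.221×10^7 km.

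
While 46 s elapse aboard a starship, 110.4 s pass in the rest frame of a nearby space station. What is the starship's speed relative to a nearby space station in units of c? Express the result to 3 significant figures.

0.909c

γ = Δt/Δτ = 110.4/46 = 2.4.
β = √(1 − 1/γ²) = √(1 − 0.173611) = √0.826389 = 0.909.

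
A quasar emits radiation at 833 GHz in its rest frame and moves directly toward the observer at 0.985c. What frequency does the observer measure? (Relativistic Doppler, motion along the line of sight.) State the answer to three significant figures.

Relativistic Doppler (source moving toward): f_obs = f_src · √((1+β)/(1−β)).
With β = 0.985: factor = √(1.985/0.015) = 11.504.
f_obs = 833 × 11.504 = 9580 GHz.

9580 GHz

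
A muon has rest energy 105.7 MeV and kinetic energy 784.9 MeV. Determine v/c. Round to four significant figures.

0.9929

K = (γ−1)mc², so γ = 1 + 784.9/105.7 = 8.4257.
Then v/c = √(1 − γ⁻²) = √(1 − 0.014086) = √0.985914 = 0.9929.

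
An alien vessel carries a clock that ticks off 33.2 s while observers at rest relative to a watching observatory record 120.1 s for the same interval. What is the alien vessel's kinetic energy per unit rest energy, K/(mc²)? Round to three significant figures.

From Δt = γΔτ: γ = 120.1/33.2 = 3.61747.
K/(mc²) = γ − 1 = 3.61747 − 1 = 2.62.

2.62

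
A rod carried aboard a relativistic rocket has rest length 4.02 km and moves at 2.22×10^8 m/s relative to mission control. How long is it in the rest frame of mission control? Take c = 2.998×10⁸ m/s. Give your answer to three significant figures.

2.70 km

β = v/c = (2.22×10^8 m/s)/(2.998×10⁸ m/s) = 0.740494.
γ = 1/√(1 − β²) = 1/√(1 − 0.5483314) = 1/√0.4516686 = 1/0.672063 = 1.488.
Along the direction of motion the measured length is L₀/γ = 4.02/1.488 = 2.70 km.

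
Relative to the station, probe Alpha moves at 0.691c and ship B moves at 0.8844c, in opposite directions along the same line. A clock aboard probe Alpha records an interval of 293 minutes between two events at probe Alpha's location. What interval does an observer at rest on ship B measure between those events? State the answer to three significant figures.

Transform probe Alpha's velocity into ship B's frame: (0.691 + 0.8844)/(1 + 0.691·0.8844) = 1.5754/1.6111204, so the relative speed is 0.97783c.
At |u| = 0.97783c, γ = (1 − 0.956152)^(−1/2) = 4.7756.
Probe Alpha's interval is proper; time dilation gives Δt_B = γΔτ = 4.7756 × 293 minutes = 1400 minutes.

1400 minutes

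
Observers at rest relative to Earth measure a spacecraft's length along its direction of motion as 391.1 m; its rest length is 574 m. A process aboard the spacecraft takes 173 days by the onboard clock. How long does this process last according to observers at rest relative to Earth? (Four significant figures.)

Length contraction gives γ = L₀/L = 574/391.1 = 1.46766.
Δt = γΔτ = 1.46766 × 173 = 253.9 days.

253.9 days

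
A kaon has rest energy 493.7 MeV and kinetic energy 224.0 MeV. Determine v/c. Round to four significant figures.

K = (γ−1)mc², so γ = 1 + 224.0/493.7 = 1.4537.
Then v/c = √(1 − γ⁻²) = √(1 − 0.473206) = √0.526794 = 0.7258.

0.7258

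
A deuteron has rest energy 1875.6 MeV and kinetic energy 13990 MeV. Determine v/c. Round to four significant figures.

0.9930

K = (γ−1)mc², so γ = 1 + 13990/1875.6 = 8.4589.
Then v/c = √(1 − γ⁻²) = √(1 − 0.0139757) = √0.9860243 = 0.9930.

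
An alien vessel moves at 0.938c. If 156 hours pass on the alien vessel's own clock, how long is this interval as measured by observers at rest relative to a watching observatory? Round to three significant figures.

With β = 0.938, γ = 1/√(1 − 0.938²) = 1/√0.120156 = 2.8849.
The onboard clock measures proper time, so the interval in the rest frame of a watching observatory is dilated: Δt = γ·Δτ = 2.8849 × 156 hours = 450 hours.

450 hours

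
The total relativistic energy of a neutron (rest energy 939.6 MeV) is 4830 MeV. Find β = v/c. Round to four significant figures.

0.9809

Total energy E = γmc² gives γ = 4830/939.6 = 5.1405.
Hence β = √(1 − 1/γ²) = √(1 − 0.0378433) = √0.9621567 = 0.9809.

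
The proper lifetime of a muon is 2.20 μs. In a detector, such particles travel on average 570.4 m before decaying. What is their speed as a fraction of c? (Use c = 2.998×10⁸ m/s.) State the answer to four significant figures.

0.6541c

Lab distance = (lab lifetime)·v = γτ·βc, so βγ = d/(cτ) = 570.4/(2.998×10⁸ × 2.200×10^-6) = 0.86482.
With βγ = 0.86482: γ² = 1 + (βγ)² = 1.747914, and β = (βγ)/γ = 0.86482/1.32209 = 0.6541.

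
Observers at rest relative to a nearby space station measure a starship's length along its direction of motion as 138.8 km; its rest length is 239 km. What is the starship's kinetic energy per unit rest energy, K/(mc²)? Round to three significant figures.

0.722

γ = L₀/L = 239/138.8 = 1.7219.
K/(mc²) = γ − 1 = 1.7219 − 1 = 0.722.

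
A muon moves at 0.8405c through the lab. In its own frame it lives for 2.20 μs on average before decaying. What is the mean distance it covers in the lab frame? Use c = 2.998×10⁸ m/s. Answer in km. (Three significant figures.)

β² = 0.70644025, so γ = 1/√0.29355975 = 1.8457.
Lab-frame lifetime: Δt = γτ = 1.8457 × 2.20 μs = 4.0605 μs.
Distance: d = vΔt = 0.8405 × 2.998×10⁸ m/s × 4.0605×10^-6 s = 1020 m = 1.02 km.

1.02 km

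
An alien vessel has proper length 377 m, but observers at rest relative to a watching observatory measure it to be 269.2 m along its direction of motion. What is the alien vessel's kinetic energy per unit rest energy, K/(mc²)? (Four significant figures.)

Length contraction gives γ = L₀/L = 377/269.2 = 1.40045.
Since K = (γ−1)mc², K/(mc²) = 1.40045 − 1 = 0.4004.

0.4004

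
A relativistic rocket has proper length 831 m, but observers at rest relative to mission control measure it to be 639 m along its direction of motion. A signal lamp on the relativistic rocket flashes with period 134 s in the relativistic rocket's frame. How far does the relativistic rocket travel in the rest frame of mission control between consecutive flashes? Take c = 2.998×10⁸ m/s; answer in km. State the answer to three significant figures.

3.34×10^7 km

From L = L₀/γ: γ = 831/639 = 1.30047.
β = √(1 − 1/γ²) = 0.63931. Lab-frame period = γτ = 1.30047×134 s = 174.26 s. Distance = βc × γτ = 0.63931 × 2.998×10⁸ m/s × 174.26 s = 3.3400×10^10 m = 3.34×10^7 km.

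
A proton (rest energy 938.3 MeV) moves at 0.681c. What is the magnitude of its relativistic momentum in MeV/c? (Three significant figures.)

873 MeV/c

β² = 0.463761, so γ = 1/√0.536239 = 1.3656.
Momentum: p = γβ·mc = 1.3656 × 0.681 × 938.3 MeV/c = 873 MeV/c.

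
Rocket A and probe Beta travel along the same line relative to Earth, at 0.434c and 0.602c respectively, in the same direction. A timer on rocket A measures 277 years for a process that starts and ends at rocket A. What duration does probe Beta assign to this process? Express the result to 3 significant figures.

Transform rocket A's velocity into probe Beta's frame: (0.434 − 0.602)/(1 − 0.434·0.602) = −0.168/0.738732, so the relative speed is 0.22742c.
At |u| = 0.22742c, γ = (1 − 0.0517199)^(−1/2) = 1.0269.
The clock on rocket A records proper time, so probe Beta measures Δt = γΔτ = 1.0269 × 277 = 284 years.

284 years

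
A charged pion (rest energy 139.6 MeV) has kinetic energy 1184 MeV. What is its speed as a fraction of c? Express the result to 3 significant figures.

0.994c

K = (γ−1)mc², so γ = 1 + 1184/139.6 = 9.4814.
Then v/c = √(1 − γ⁻²) = √(1 − 0.0111238) = √0.9888762 = 0.994.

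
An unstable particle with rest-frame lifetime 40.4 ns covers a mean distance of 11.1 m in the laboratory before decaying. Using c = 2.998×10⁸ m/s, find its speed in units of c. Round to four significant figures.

0.6756c

d = βγcτ ⇒ βγ = d/(cτ) = 11.10 m / (12.11192 m) = 0.91645.
β = (βγ)/√(1+(βγ)²) = 0.91645/√1.839881 = 0.6756.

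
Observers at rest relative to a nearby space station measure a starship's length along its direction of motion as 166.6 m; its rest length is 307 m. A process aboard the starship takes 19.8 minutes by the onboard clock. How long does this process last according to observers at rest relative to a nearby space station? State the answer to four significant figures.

Length contraction gives γ = L₀/L = 307/166.6 = 1.84274.
Δt = γΔτ = 1.84274 × 19.8 = 36.49 minutes.

36.49 minutes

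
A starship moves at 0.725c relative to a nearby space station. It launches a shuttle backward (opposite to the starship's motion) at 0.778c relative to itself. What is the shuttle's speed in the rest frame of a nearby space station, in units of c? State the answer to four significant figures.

In units of c, u = (u' + v)/(1 + u'v) with u' = −0.778 and v = 0.725.
Numerator: −0.778 + 0.725 = −0.053. Denominator: 1 + (−0.778)(0.725) = 0.43595.
u = −0.053/0.43595 = −0.12157, so the speed is 0.1216c.

0.1216c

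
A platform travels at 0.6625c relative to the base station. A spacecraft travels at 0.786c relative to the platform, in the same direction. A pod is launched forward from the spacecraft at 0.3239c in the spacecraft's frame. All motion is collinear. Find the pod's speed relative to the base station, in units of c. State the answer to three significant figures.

Compose velocities in two stages. Stage 1 (into S'): u₁ = (0.3239+0.786)/(1+0.3239×0.786) = 0.88467.
Stage 2 (into S): u = (0.88467+0.6625)/(1+0.88467×0.6625) = 0.97546, so the speed is 0.975c.

0.975c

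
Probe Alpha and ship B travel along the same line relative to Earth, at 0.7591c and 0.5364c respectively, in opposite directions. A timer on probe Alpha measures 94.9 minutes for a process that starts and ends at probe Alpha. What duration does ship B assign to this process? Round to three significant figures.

243 minutes

Transform probe Alpha's velocity into ship B's frame: (0.7591 + 0.5364)/(1 + 0.7591·0.5364) = 1.2955/1.40718124, so the relative speed is 0.92063c.
At |u| = 0.92063c, γ = (1 − 0.84756)^(−1/2) = 2.5612.
Probe Alpha's interval is proper; time dilation gives Δt_B = γΔτ = 2.5612 × 94.9 minutes = 243 minutes.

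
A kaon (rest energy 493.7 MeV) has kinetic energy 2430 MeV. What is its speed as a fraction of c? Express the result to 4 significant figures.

K = (γ−1)mc², so γ = 1 + 2430/493.7 = 5.922.
Then v/c = √(1 − γ⁻²) = √(1 − 0.0285143) = √0.9714857 = 0.9856.

0.9856c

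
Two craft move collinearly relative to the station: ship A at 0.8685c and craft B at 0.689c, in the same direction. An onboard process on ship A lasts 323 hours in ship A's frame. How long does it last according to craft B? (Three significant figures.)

361 hours

Transform ship A's velocity into craft B's frame: (0.8685 − 0.689)/(1 − 0.8685·0.689) = 0.1795/0.4016035, so the relative speed is 0.44696c.
At |u| = 0.44696c, γ = (1 − 0.199773)^(−1/2) = 1.1179.
Ship A's interval is proper; time dilation gives Δt_B = γΔτ = 1.1179 × 323 hours = 361 hours.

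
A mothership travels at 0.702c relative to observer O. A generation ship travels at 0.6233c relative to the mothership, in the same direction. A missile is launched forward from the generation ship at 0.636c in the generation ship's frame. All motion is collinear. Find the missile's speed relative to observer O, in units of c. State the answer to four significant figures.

0.9821c

Compose velocities in two stages. Stage 1 (into S'): u₁ = (0.636+0.6233)/(1+0.636×0.6233) = 0.90181.
Stage 2 (into S): u = (0.90181+0.702)/(1+0.90181×0.702) = 0.98208, so the speed is 0.9821c.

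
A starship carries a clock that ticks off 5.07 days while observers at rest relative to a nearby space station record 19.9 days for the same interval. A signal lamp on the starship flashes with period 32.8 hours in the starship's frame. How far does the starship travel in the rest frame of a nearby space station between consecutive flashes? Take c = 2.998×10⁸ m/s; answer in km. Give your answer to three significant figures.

From Δt = γΔτ: γ = 19.9/5.07 = 3.92505.
β = √(1 − 1/γ²) = 0.967. Lab-frame period = γτ = 3.92505×32.8 hours = 128.74 hours. Distance = βc × γτ = 0.967 × 2.998×10⁸ m/s × 463464 s = 1.3436×10^14 m = 1.34×10^11 km.

1.34×10^11 km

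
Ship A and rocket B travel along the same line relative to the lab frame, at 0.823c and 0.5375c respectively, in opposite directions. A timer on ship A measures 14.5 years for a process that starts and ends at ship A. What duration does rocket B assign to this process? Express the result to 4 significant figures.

Transform ship A's velocity into rocket B's frame: (0.823 + 0.5375)/(1 + 0.823·0.5375) = 1.3605/1.4423625, so the relative speed is 0.94324c.
γ for this relative speed: γ = 1/√(1 − 0.889702) = 3.011.
Ship A's interval is proper; time dilation gives Δt_B = γΔτ = 3.011 × 14.5 years = 43.66 years.

43.66 years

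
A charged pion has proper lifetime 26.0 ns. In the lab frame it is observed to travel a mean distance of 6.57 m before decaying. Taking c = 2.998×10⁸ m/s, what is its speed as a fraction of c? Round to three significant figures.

0.644c

Let x = d/(cτ) = 6.570 m / (2.998×10⁸ m/s × 2.600×10^-8 s) = 0.84287. Since d = βγcτ, x = βγ = β/√(1−β²).
Solving: β² = x²/(1+x²) = 0.71043/1.71043 = 0.415352, so β = 0.644.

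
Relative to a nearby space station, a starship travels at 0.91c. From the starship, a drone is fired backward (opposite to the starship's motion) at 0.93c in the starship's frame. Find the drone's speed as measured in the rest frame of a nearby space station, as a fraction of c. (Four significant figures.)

Relativistic velocity addition: u = (u' + v)/(1 + u'v/c²), with u' = −0.93c and v = 0.91c.
Numerator: −0.93 + 0.91 = −0.02. Denominator: 1 + (−0.93)(0.91) = 0.1537.
u = −0.02/0.1537 = −0.13012, so the speed is 0.1301c.

0.1301c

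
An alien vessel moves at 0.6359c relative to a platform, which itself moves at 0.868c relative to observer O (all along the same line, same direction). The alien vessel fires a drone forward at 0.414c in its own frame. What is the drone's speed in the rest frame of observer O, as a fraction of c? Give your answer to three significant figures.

Compose velocities in two stages. Stage 1 (into S'): u₁ = (0.414+0.6359)/(1+0.414×0.6359) = 0.8311.
Stage 2 (into S): u = (0.8311+0.868)/(1+0.8311×0.868) = 0.98705, so the speed is 0.987c.

0.987c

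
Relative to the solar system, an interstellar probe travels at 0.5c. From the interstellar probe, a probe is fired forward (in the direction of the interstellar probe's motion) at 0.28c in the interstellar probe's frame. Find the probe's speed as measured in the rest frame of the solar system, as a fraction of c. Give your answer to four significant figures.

0.6842c

In units of c, u = (u' + v)/(1 + u'v) with u' = 0.28 and v = 0.5.
Numerator: 0.28 + 0.5 = 0.78. Denominator: 1 + (0.28)(0.5) = 1.14.
u = 0.78/1.14 = 0.68421, so the speed is 0.6842c.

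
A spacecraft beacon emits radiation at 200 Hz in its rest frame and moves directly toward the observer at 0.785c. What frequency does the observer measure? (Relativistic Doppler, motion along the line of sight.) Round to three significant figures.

Relativistic Doppler (source moving toward): f_obs = f_src · √((1+β)/(1−β)).
With β = 0.785: factor = √(1.785/0.215) = 2.8814.
f_obs = 200 × 2.8814 = 576 Hz.

576 Hz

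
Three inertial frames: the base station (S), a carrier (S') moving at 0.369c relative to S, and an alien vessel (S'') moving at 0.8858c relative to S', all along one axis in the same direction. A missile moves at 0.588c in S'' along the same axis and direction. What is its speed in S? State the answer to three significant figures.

0.986c

Apply u = (u'+v)/(1+u'v) twice. Missile in the carrier frame: (0.588+0.8858)/(1+0.588·0.8858) = 1.4738/1.5208504 = 0.96906c.
That velocity, transformed to the rest frame of the base station: (0.96906+0.369)/(1+0.96906·0.369) = 1.33806/1.35758314 = 0.98562c.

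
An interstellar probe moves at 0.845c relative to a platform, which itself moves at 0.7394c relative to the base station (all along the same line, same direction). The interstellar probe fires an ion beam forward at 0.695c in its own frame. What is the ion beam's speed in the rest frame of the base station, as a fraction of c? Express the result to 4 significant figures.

0.9955c

Apply u = (u'+v)/(1+u'v) twice. Ion beam in the platform frame: (0.695+0.845)/(1+0.695·0.845) = 1.54/1.587275 = 0.97022c.
That velocity, transformed to the rest frame of the base station: (0.97022+0.7394)/(1+0.97022·0.7394) = 1.70962/1.717380668 = 0.99548c.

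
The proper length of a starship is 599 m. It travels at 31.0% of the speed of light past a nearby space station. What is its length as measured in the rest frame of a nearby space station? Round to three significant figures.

γ = 1/√(1 − β²) = 1/√(1 − 0.0961) = 1/√0.9039 = 1/0.950737 = 1.0518.
Along the direction of motion the measured length is L₀/γ = 599/1.0518 = 569 m.

569 m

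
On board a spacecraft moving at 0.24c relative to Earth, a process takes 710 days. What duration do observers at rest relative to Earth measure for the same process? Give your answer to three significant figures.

731 days

Lorentz factor: γ = (1 − 0.0576)^(−1/2) = 1.0301.
The onboard clock measures proper time, so the interval in the rest frame of Earth is dilated: Δt = γ·Δτ = 1.0301 × 710 days = 731 days.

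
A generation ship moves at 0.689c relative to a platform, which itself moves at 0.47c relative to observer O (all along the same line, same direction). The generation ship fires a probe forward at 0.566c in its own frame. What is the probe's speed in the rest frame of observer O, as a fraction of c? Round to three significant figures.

Apply u = (u'+v)/(1+u'v) twice. Probe in the platform frame: (0.566+0.689)/(1+0.566·0.689) = 1.255/1.389974 = 0.90289c.
That velocity, transformed to the rest frame of observer O: (0.90289+0.47)/(1+0.90289·0.47) = 1.37289/1.4243583 = 0.96387c.

0.964c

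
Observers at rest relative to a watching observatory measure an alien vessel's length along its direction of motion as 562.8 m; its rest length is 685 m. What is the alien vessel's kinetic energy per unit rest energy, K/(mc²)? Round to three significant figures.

From L = L₀/γ: γ = 685/562.8 = 1.21713.
K/(mc²) = γ − 1 = 1.21713 − 1 = 0.217.

0.217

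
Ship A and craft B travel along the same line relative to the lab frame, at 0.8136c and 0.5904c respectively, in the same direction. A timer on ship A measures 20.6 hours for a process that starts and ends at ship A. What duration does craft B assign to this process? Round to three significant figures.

Speed of ship A in craft B's frame: u = (v_A − v_B)/(1 − v_A v_B/c²) = (0.8136 − 0.5904)/(1 − 0.8136×0.5904) = 0.2232/0.51965056 = 0.42952; |u| = 0.42952c.
At |u| = 0.42952c, γ = (1 − 0.184487)^(−1/2) = 1.1073.
Ship A's interval is proper; time dilation gives Δt_B = γΔτ = 1.1073 × 20.6 hours = 22.8 hours.

22.8 hours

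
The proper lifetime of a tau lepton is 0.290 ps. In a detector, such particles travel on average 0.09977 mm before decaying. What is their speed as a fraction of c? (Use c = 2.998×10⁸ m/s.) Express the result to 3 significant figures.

0.754c

d = βγcτ ⇒ βγ = d/(cτ) = 9.977×10^-5 m / (8.6942×10^-5 m) = 1.1475.
β = (βγ)/√(1+(βγ)²) = 1.1475/√2.31676 = 0.754.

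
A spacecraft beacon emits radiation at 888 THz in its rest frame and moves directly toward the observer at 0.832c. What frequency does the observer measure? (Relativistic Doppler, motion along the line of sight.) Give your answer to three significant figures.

2930 THz

Relativistic Doppler (source moving toward): f_obs = f_src · √((1+β)/(1−β)).
With β = 0.832: factor = √(1.832/0.168) = 3.3022.
f_obs = 888 × 3.3022 = 2930 THz.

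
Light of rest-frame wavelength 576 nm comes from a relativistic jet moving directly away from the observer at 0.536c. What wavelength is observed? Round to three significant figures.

1050 nm

Relativistic Doppler for wavelength: λ_obs = λ_src · √((1+β)/(1−β)).
With β = 0.536: factor = √(1.536/0.464) = 1.8194.
λ_obs = 576 × 1.8194 = 1050 nm.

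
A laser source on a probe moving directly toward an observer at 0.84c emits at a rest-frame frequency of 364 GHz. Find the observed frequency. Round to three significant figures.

1230 GHz

Relativistic Doppler (source moving toward): f_obs = f_src · √((1+β)/(1−β)).
With β = 0.84: factor = √(1.84/0.16) = 3.3912.
f_obs = 364 × 3.3912 = 1230 GHz.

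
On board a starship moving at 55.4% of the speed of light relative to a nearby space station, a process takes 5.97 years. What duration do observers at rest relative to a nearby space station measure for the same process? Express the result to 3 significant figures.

Lorentz factor: γ = (1 − 0.306916)^(−1/2) = 1.2012.
The onboard clock measures proper time, so the interval in the rest frame of a nearby space station is dilated: Δt = γ·Δτ = 1.2012 × 5.97 years = 7.17 years.

7.17 years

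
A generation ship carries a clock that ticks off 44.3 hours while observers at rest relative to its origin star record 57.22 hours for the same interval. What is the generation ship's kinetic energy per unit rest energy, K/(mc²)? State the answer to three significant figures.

0.292

The time-dilation ratio gives γ = 57.22/44.3 = 1.29165.
Since K = (γ−1)mc², K/(mc²) = 1.29165 − 1 = 0.292.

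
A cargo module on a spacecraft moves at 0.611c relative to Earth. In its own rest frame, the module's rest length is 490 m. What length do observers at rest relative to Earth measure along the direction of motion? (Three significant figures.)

With β = 0.611, γ = 1/√(1 − 0.611²) = 1/√0.626679 = 1.2632.
Length contraction: L = L₀/γ = 490/1.2632 = 388 m.

388 m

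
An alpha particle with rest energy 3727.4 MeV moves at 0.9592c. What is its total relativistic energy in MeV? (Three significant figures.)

γ = 1/√(1 − β²) = 1/√(1 − 0.92006464) = 1/√0.07993536 = 1/0.282728 = 3.537.
Total energy: E = γmc² = 3.537 × 3727.4 MeV = 13200 MeV.

13200 MeV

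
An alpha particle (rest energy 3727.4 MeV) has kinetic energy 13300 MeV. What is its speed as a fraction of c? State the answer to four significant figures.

K = (γ−1)mc², so γ = 1 + 13300/3727.4 = 4.5682.
Then v/c = √(1 − γ⁻²) = √(1 − 0.0479192) = √0.9520808 = 0.9757.

0.9757c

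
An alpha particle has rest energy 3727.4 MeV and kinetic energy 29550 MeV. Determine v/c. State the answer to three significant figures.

K = (γ−1)mc², so γ = 1 + 29550/3727.4 = 8.9278.
Then v/c = √(1 − γ⁻²) = √(1 − 0.0125462) = √0.9874538 = 0.994.

0.994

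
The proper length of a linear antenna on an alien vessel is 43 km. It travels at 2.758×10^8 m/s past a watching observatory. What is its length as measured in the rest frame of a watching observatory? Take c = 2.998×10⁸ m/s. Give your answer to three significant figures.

β = v/c = (2.758×10^8 m/s)/(2.998×10⁸ m/s) = 0.919947.
γ = 1/√(1 − β²) = 1/√(1 − 0.8463025) = 1/√0.1536975 = 1/0.392043 = 2.5507.
Along the direction of motion the measured length is L₀/γ = 43/2.5507 = 16.9 km.

16.9 km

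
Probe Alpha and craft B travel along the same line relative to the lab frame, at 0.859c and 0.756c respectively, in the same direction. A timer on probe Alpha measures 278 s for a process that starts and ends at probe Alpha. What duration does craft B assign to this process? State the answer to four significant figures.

Speed of probe Alpha in craft B's frame: u = (v_A − v_B)/(1 − v_A v_B/c²) = (0.859 − 0.756)/(1 − 0.859×0.756) = 0.103/0.350596 = 0.29379; |u| = 0.29379c.
γ for this relative speed: γ = 1/√(1 − 0.0863126) = 1.0462.
The clock on probe Alpha records proper time, so craft B measures Δt = γΔτ = 1.0462 × 278 = 290.8 s.

290.8 s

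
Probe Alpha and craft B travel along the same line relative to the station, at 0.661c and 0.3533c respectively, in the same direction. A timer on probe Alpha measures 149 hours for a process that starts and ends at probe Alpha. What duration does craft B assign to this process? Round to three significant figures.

Speed of probe Alpha in craft B's frame: u = (v_A − v_B)/(1 − v_A v_B/c²) = (0.661 − 0.3533)/(1 − 0.661×0.3533) = 0.3077/0.7664687 = 0.40145; |u| = 0.40145c.
At |u| = 0.40145c, γ = (1 − 0.161162)^(−1/2) = 1.0918.
The clock on probe Alpha records proper time, so craft B measures Δt = γΔτ = 1.0918 × 149 = 163 hours.

163 hours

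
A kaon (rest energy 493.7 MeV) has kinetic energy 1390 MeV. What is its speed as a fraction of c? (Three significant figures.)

K = (γ−1)mc², so γ = 1 + 1390/493.7 = 3.8155.
Then v/c = √(1 − γ⁻²) = √(1 − 0.0686906) = √0.9313094 = 0.965.

0.965c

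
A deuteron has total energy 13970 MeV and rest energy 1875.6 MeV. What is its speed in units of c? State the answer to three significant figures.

Total energy E = γmc² gives γ = 13970/1875.6 = 7.4483.
Hence β = √(1 − 1/γ²) = √(1 − 0.0180254) = √0.9819746 = 0.991.

0.991c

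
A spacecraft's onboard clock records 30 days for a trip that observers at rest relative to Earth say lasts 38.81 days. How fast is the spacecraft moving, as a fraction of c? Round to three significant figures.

γ = Δt/Δτ = 38.81/30 = 1.2937.
β = √(1 − 1/γ²) = √(1 − 0.597493) = √0.402507 = 0.634.

0.634c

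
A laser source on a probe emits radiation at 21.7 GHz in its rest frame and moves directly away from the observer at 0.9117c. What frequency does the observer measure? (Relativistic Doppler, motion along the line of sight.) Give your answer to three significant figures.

4.66 GHz

Relativistic Doppler (source moving away): f_obs = f_src · √((1−β)/(1+β)).
With β = 0.9117: factor = √(0.0883/1.9117) = 0.21492.
f_obs = 21.7 × 0.21492 = 4.66 GHz.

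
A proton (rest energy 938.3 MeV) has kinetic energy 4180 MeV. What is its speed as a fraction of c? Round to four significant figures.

γ = 1 + K/(mc²) = 1 + 4180/938.3 = 5.4549.
β = √(1 − 1/γ²) = √(1 − 0.0336067) = √0.9663933 = 0.9831.

0.9831c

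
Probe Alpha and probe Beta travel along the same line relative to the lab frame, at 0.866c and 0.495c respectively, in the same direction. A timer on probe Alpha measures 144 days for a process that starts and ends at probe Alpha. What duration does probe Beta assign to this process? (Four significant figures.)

189.4 days

Speed of probe Alpha in probe Beta's frame: u = (v_A − v_B)/(1 − v_A v_B/c²) = (0.866 − 0.495)/(1 − 0.866×0.495) = 0.371/0.57133 = 0.64936; |u| = 0.64936c.
At |u| = 0.64936c, γ = (1 − 0.421668)^(−1/2) = 1.315.
Probe Alpha's interval is proper; time dilation gives Δt_B = γΔτ = 1.315 × 144 days = 189.4 days.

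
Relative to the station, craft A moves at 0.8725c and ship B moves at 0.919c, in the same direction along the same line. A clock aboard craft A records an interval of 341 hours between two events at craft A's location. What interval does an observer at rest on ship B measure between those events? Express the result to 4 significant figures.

Speed of craft A in ship B's frame: u = (v_A − v_B)/(1 − v_A v_B/c²) = (0.8725 − 0.919)/(1 − 0.8725×0.919) = −0.0465/0.1981725 = −0.23464; |u| = 0.23464c.
γ for this relative speed: γ = 1/√(1 − 0.0550559) = 1.0287.
The clock on craft A records proper time, so ship B measures Δt = γΔτ = 1.0287 × 341 = 350.8 hours.

350.8 hours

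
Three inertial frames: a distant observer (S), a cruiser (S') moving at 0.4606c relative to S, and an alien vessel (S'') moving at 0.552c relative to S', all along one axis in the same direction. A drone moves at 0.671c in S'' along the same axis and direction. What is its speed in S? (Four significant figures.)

0.9589c

First combine the drone and alien vessel (S''→S'): u₁ = (0.671 + 0.552)/(1 + 0.671×0.552) = 1.223/1.370392 = 0.89245.
Then combine with the cruiser (S'→S): u = (0.89245 + 0.4606)/(1 + 0.89245×0.4606) = 1.35305/1.41106247 = 0.95889.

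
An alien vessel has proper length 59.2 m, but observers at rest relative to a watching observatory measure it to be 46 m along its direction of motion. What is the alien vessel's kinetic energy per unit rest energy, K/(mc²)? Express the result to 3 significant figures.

0.287

From L = L₀/γ: γ = 59.2/46 = 1.28696.
K/(mc²) = γ − 1 = 1.28696 − 1 = 0.287.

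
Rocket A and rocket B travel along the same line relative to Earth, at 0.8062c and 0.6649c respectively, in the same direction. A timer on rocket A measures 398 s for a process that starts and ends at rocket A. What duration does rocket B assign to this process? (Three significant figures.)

Speed of rocket A in rocket B's frame: u = (v_A − v_B)/(1 − v_A v_B/c²) = (0.8062 − 0.6649)/(1 − 0.8062×0.6649) = 0.1413/0.46395762 = 0.30455; |u| = 0.30455c.
At |u| = 0.30455c, γ = (1 − 0.0927507)^(−1/2) = 1.0499.
Rocket A's interval is proper; time dilation gives Δt_B = γΔτ = 1.0499 × 398 s = 418 s.

418 s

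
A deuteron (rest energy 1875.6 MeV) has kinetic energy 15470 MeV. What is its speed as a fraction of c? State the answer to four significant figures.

0.9941c

γ = 1 + K/(mc²) = 1 + 15470/1875.6 = 9.248.
β = √(1 − 1/γ²) = √(1 − 0.0116924) = √0.9883076 = 0.9941.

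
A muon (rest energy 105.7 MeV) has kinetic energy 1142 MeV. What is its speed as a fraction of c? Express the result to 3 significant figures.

K = (γ−1)mc², so γ = 1 + 1142/105.7 = 11.804.
Then v/c = √(1 − γ⁻²) = √(1 − 0.00717698) = √0.99282302 = 0.996.

0.996c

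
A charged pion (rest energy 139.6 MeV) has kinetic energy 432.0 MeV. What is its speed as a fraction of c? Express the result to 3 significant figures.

K = (γ−1)mc², so γ = 1 + 432.0/139.6 = 4.0946.
Then v/c = √(1 − γ⁻²) = √(1 − 0.0596454) = √0.9403546 = 0.970.

0.970c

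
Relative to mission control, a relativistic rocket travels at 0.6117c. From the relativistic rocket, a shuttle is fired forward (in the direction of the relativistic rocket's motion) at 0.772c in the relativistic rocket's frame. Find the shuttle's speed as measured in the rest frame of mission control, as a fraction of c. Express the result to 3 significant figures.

Relativistic velocity addition: u = (u' + v)/(1 + u'v/c²), with u' = 0.772c and v = 0.6117c.
Numerator: 0.772 + 0.6117 = 1.3837. Denominator: 1 + (0.772)(0.6117) = 1.4722324.
u = 1.3837/1.4722324 = 0.93987, so the speed is 0.940c.

0.940c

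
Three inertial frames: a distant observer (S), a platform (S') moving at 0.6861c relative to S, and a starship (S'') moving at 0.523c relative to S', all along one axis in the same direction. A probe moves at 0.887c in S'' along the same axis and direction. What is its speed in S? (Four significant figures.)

0.9930c

First combine the probe and starship (S''→S'): u₁ = (0.887 + 0.523)/(1 + 0.887×0.523) = 1.41/1.463901 = 0.96318.
Then combine with the platform (S'→S): u = (0.96318 + 0.6861)/(1 + 0.96318×0.6861) = 1.64928/1.660837798 = 0.99304.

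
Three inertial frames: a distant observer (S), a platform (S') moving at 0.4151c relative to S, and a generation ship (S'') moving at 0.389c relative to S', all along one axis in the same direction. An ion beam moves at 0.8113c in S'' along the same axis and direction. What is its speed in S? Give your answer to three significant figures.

Compose velocities in two stages. Stage 1 (into S'): u₁ = (0.8113+0.389)/(1+0.8113×0.389) = 0.91236.
Stage 2 (into S): u = (0.91236+0.4151)/(1+0.91236×0.4151) = 0.96282, so the speed is 0.963c.

0.963c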